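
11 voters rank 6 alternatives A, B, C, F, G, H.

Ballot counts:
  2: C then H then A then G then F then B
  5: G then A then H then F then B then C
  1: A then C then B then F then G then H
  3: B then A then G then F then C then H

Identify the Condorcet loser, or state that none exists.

Pairwise majorities:
A vs B: 8 to 3, A.
A vs C: A is ranked higher on 5+1+3 = 9 ballots, C on 2. A wins 9–2.
A vs F: A, 11–0.
A–G: A 6–5.
A vs H: 9 to 2, A.
B vs C: B, 8–3.
B vs F: F, 7–4.
B vs G: G wins 7–4.
B–H: H 7–4.
C–F: F 8–3.
C vs G: 3 to 8, G.
C vs H: 2+1+3 = 6 for C, 5 for H — C by 6–5.
F vs G: G wins 10–1.
F vs H: 4 to 7, H.
G vs H: 9 to 2, G.
No alternative is winless: A beats B; B beats C; C beats H; F beats B; G beats B; H beats B. There is no Condorcet loser.

none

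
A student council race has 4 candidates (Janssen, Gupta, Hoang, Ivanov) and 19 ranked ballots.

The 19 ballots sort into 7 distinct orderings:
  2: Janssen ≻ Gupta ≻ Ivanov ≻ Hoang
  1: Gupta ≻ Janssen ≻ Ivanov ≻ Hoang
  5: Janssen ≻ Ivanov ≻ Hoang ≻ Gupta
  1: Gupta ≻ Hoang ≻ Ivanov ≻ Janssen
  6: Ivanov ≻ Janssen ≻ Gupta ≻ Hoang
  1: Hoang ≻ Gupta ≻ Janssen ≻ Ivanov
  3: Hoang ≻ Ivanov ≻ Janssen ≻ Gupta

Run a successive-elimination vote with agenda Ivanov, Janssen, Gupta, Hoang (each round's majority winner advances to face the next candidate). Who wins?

Ivanov

Round 1: Ivanov vs Janssen — 10–9, Ivanov advances.
Round 2: Ivanov vs Gupta — 14–5, Ivanov advances.
Round 3: Ivanov vs Hoang — 14–5, Ivanov advances.
Ivanov survives the agenda.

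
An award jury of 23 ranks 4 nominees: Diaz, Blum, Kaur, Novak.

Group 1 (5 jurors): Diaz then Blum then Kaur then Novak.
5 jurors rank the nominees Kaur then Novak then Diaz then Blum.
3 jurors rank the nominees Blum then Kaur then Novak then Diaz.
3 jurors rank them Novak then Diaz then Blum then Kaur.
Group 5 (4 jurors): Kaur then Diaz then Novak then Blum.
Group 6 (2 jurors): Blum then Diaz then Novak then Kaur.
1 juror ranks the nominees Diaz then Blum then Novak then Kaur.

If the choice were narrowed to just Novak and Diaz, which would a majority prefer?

Diaz

Ballots ranking Novak above Diaz: 5 + 3 + 3 = 11.
Ballots ranking Diaz above Novak: 23 − 11 = 12.
Diaz wins the head-to-head 12–11.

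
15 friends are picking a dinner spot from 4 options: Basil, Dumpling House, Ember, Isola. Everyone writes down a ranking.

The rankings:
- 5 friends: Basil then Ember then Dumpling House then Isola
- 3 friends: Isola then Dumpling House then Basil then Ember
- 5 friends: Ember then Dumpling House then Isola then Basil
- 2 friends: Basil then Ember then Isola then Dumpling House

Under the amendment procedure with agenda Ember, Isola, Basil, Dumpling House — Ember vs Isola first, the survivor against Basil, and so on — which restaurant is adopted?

Round 1: Ember vs Isola — 12–3, Ember advances.
Round 2: Ember vs Basil — 5–10, Basil advances.
Round 3: Basil vs Dumpling House — 7–8, Dumpling House advances.
The agenda winner is Dumpling House.

Dumpling House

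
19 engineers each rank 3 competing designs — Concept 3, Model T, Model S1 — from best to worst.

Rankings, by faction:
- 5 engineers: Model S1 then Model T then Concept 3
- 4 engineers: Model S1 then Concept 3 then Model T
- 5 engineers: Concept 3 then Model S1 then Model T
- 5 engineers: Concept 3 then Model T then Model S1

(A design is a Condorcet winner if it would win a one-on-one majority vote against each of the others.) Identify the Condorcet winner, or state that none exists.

Check each pair by majority over 19 ballots:
Concept 3 vs Model T: 4+5+5 = 14 for Concept 3, 5 for Model T — Concept 3 by 14–5.
Concept 3 vs Model S1: 10 to 9, Concept 3.
Model T vs Model S1: 5 to 14, Model S1.
Concept 3 beats each of Model T, Model S1 — Concept 3 is the Condorcet winner.

Concept 3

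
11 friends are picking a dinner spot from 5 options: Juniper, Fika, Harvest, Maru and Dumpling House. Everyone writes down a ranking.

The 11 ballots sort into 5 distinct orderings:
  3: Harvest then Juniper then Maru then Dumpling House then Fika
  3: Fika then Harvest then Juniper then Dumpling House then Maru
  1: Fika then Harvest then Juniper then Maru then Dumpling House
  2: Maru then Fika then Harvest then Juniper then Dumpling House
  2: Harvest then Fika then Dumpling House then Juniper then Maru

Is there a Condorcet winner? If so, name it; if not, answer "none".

Fika

Check each pair by majority over 11 ballots:
Juniper vs Fika: Fika, 8–3.
Juniper–Harvest: Harvest 11–0.
Juniper–Maru: Juniper 9–2.
Juniper vs Dumpling House: Juniper is ranked higher on 3+3+1+2 = 9 ballots, Dumpling House on 2. Juniper wins 9–2.
Fika vs Harvest: 6 to 5, Fika.
Fika vs Maru: Fika wins 6–5.
Fika vs Dumpling House: Fika, 8–3.
Harvest vs Maru: Harvest is ranked higher on 3+3+1+2 = 9 ballots, Maru on 2. Harvest wins 9–2.
Harvest vs Dumpling House: Harvest wins 11–0.
Maru vs Dumpling House: Maru is ranked higher on 3+1+2 = 6 ballots, Dumpling House on 5. Maru wins 6–5.
Fika beats each of Juniper, Harvest, Maru, Dumpling House — Fika is the Condorcet winner.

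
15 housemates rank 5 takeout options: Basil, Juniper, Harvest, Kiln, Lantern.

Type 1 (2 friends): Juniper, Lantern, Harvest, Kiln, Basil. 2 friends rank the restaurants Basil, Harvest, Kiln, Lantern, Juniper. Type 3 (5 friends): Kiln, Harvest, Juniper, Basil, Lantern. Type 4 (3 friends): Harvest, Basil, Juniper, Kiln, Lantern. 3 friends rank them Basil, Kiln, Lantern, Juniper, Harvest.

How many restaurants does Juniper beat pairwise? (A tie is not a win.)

Juniper against each rival (15 friends):
Juniper vs Basil: Basil wins 8–7.
Juniper vs Harvest: 2+3 = 5 for Juniper, 10 for Harvest — Harvest by 10–5.
Juniper vs Kiln: Kiln wins 10–5.
Juniper vs Lantern: Juniper, 10–5.
Juniper beats Lantern; loses to Basil, Harvest, Kiln — 1 pairwise win.

1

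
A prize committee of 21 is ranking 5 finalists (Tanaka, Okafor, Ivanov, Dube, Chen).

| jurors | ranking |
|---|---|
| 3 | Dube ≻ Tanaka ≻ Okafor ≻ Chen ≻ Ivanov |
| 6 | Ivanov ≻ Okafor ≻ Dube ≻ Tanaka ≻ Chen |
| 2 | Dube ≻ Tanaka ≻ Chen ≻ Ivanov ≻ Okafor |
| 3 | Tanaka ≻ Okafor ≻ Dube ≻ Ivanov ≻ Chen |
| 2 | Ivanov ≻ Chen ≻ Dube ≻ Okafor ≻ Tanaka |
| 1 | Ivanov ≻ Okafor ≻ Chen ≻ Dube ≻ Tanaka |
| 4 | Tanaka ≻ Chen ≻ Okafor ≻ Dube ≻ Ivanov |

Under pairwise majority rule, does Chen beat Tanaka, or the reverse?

Tanaka

Ballots ranking Chen above Tanaka: 2 + 1 = 3.
Ballots ranking Tanaka above Chen: 21 − 3 = 18.
Tanaka wins the head-to-head 18–3.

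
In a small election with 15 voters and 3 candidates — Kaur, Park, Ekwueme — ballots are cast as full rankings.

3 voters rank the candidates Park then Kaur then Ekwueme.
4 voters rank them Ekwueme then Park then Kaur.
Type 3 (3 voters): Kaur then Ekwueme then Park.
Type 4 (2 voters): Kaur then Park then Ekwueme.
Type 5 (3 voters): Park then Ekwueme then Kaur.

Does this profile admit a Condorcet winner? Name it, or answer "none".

Check each pair by majority over 15 ballots:
Kaur–Park: Park 10–5.
Kaur–Ekwueme: Kaur 8–7.
Park vs Ekwueme: Park, 8–7.
Only Park has no losses; Park is the Condorcet winner.

Park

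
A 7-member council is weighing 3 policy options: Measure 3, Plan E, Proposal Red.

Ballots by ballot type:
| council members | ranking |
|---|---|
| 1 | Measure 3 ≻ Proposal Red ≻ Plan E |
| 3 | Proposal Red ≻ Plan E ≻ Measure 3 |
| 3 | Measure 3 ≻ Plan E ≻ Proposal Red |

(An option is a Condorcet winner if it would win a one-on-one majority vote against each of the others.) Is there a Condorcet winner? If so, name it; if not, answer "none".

Measure 3

Head-to-head results (7 council members):
Measure 3–Plan E: Measure 3 4–3.
Measure 3 vs Proposal Red: Measure 3 wins 4–3.
Plan E–Proposal Red: Proposal Red 4–3.
Only Measure 3 has no losses; Measure 3 is the Condorcet winner.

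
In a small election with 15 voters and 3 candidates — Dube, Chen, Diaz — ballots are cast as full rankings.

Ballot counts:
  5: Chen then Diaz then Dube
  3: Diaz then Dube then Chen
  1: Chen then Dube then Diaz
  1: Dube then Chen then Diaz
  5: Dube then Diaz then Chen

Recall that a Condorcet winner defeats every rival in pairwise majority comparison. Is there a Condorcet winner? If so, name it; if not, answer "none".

Diaz

Head-to-head results (15 voters):
Dube vs Chen: Dube preferred on 3+1+5 = 9 ballots; Dube wins 9–6.
Dube vs Diaz: Diaz, 8–7.
Chen vs Diaz: Diaz wins 8–7.
Diaz wins every pairwise contest, so Diaz is the Condorcet winner.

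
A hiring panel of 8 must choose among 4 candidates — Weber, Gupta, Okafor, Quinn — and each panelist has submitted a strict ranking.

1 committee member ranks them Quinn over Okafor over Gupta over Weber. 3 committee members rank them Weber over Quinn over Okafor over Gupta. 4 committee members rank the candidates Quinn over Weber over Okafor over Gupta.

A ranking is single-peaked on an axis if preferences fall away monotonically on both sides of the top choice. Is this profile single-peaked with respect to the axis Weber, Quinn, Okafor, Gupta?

yes

Axis positions: Weber=1, Quinn=2, Okafor=3, Gupta=4.
Type 1 (peak Quinn at position 2): ranking walks positions 2-3-4-1, expanding outward from the peak — single-peaked.
Type 2 (peak Weber at position 1): ranking walks positions 1-2-3-4, expanding outward from the peak — single-peaked.
Type 3 (peak Quinn at position 2): ranking walks positions 2-1-3-4, expanding outward from the peak — single-peaked.
Every ranking is single-peaked on this axis.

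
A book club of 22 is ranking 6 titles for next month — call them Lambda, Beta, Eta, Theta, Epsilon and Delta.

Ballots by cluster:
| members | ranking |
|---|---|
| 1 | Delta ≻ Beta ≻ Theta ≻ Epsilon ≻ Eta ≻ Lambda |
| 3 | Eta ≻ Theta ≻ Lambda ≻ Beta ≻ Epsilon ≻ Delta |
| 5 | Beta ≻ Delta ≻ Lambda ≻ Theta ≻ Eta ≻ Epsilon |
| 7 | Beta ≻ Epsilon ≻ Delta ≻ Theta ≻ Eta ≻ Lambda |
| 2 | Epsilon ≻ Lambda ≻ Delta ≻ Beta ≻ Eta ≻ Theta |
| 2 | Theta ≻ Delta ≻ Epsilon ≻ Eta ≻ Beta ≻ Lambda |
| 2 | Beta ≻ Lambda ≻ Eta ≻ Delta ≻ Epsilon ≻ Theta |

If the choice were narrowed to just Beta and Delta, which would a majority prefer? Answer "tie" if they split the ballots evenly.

Ballots ranking Beta above Delta: 3 + 5 + 7 + 2 = 17.
Ballots ranking Delta above Beta: 22 − 17 = 5.
Beta wins the head-to-head 17–5.

Beta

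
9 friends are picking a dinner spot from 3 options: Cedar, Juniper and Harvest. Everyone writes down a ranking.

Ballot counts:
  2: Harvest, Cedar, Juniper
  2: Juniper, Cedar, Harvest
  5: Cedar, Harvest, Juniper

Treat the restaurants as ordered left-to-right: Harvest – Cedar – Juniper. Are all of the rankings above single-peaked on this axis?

Axis positions: Harvest=1, Cedar=2, Juniper=3.
Group 1 (peak Harvest at position 1): ranking walks positions 1-2-3, expanding outward from the peak — single-peaked.
Group 2 (peak Juniper at position 3): ranking walks positions 3-2-1, expanding outward from the peak — single-peaked.
Group 3 (peak Cedar at position 2): ranking walks positions 2-1-3, expanding outward from the peak — single-peaked.
Every ranking is single-peaked on this axis.

yes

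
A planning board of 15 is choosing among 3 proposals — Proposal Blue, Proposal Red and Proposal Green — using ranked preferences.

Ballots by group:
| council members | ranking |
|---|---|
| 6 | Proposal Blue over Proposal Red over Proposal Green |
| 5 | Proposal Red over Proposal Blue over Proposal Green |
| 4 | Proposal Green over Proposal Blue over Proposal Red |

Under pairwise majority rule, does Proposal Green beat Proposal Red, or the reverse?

Proposal Red

Ballots ranking Proposal Green above Proposal Red: 4.
Ballots ranking Proposal Red above Proposal Green: 15 − 4 = 11.
Proposal Red wins the head-to-head 11–4.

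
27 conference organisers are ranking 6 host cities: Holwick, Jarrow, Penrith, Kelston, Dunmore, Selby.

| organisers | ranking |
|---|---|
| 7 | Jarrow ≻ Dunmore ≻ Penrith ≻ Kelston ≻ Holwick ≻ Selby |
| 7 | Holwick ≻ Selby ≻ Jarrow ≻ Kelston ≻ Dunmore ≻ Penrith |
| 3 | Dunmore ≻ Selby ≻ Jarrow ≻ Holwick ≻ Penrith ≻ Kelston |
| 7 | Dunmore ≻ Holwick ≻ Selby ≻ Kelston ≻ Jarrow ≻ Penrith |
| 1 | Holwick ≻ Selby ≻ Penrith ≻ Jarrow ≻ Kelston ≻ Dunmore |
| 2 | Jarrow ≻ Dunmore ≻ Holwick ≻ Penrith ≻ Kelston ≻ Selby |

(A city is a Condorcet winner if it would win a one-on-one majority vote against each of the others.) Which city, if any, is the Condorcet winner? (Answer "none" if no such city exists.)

none

Check each pair by majority over 27 ballots:
Holwick vs Jarrow: Holwick, 15–12.
Holwick vs Penrith: Holwick is ranked higher on 7+3+7+1+2 = 20 ballots, Penrith on 7. Holwick wins 20–7.
Holwick vs Kelston: Holwick, 20–7.
Holwick vs Dunmore: Dunmore wins 19–8.
Holwick vs Selby: Holwick, 24–3.
Jarrow vs Penrith: Jarrow preferred on 7+7+3+7+2 = 26 ballots; Jarrow wins 26–1.
Jarrow vs Kelston: Jarrow, 20–7.
Jarrow–Dunmore: Jarrow 17–10.
Jarrow vs Selby: Selby wins 18–9.
Penrith vs Kelston: Kelston, 14–13.
Penrith vs Dunmore: 1 to 26, Dunmore.
Penrith vs Selby: Selby wins 18–9.
Kelston vs Dunmore: Kelston preferred on 7+1 = 8 ballots; Dunmore wins 19–8.
Kelston vs Selby: Kelston preferred on 7+2 = 9 ballots; Selby wins 18–9.
Dunmore–Selby: Dunmore 19–8.
Each city drops at least one matchup (Holwick loses to Dunmore; Jarrow loses to Holwick; Penrith loses to Holwick; Kelston loses to Holwick; Dunmore loses to Jarrow; Selby loses to Holwick); the cycle Holwick > Jarrow > Dunmore > Holwick rules out a Condorcet winner.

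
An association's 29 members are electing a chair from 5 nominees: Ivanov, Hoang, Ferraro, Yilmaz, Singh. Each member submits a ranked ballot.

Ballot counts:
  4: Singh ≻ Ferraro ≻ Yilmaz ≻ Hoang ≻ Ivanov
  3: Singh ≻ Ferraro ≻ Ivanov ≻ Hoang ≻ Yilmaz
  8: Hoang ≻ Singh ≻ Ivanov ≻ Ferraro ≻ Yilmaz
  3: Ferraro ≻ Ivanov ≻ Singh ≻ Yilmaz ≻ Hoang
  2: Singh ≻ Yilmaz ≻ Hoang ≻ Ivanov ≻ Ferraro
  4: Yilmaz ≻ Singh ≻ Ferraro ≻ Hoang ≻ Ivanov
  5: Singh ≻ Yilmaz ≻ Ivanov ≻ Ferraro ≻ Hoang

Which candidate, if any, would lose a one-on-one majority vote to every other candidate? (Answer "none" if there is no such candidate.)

none

Head-to-head results (29 voters):
Ivanov vs Hoang: Ivanov preferred on 3+3+5 = 11 ballots; Hoang wins 18–11.
Ivanov vs Ferraro: 15 to 14, Ivanov.
Ivanov vs Yilmaz: Yilmaz wins 15–14.
Ivanov vs Singh: 3 to 26, Singh.
Hoang vs Ferraro: Hoang is ranked higher on 8+2 = 10 ballots, Ferraro on 19. Ferraro wins 19–10.
Hoang–Yilmaz: Yilmaz 18–11.
Hoang vs Singh: 8 for Hoang, 21 for Singh — Singh by 21–8.
Ferraro–Yilmaz: Ferraro 18–11.
Ferraro vs Singh: 3 to 26, Singh.
Yilmaz vs Singh: 4 for Yilmaz, 25 for Singh — Singh by 25–4.
No candidate is winless: Ivanov beats Ferraro; Hoang beats Ivanov; Ferraro beats Hoang; Yilmaz beats Ivanov; Singh beats Ivanov. There is no Condorcet loser.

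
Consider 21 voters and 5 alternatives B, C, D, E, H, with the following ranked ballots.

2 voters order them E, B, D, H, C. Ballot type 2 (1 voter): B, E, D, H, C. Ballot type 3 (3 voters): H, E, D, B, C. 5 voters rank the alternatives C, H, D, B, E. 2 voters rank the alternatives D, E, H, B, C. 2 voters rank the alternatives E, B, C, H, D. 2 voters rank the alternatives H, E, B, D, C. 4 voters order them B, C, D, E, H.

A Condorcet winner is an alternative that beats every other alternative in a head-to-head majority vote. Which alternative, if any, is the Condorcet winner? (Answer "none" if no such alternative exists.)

Head-to-head results (21 voters):
B–C: B 16–5.
B vs D: B, 11–10.
B vs E: E wins 11–10.
B vs H: H wins 12–9.
C vs D: C wins 11–10.
C–E: E 12–9.
C vs H: C, 11–10.
D vs E: D, 11–10.
D–H: H 12–9.
E vs H: E, 11–10.
Each alternative drops at least one matchup (B loses to E; C loses to B; D loses to B; E loses to D; H loses to C); the cycle B > C > H > B rules out a Condorcet winner.

none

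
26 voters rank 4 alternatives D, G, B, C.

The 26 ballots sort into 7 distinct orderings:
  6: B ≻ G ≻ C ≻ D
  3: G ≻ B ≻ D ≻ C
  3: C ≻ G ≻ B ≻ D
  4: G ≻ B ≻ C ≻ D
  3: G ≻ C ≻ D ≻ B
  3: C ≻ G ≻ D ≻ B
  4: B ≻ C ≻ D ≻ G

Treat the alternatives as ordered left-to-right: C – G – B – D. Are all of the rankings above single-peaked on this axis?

no

Axis positions: C=1, G=2, B=3, D=4.
Type 1 (peak B at position 3): ranking walks positions 3-2-1-4, expanding outward from the peak — single-peaked.
Type 2 (peak G at position 2): ranking walks positions 2-3-4-1, expanding outward from the peak — single-peaked.
Type 3 (peak C at position 1): ranking walks positions 1-2-3-4, expanding outward from the peak — single-peaked.
Type 4 (peak G at position 2): ranking walks positions 2-3-1-4, expanding outward from the peak — single-peaked.
Type 5: ranking walks positions 2-1-4-3; D is ranked above B even though B lies between D and the peak G on the axis — preferences dip and rise again. Not single-peaked.
Type 6: ranking walks positions 1-2-4-3; D is ranked above B even though B lies between D and the peak C on the axis — preferences dip and rise again. Not single-peaked.
Type 7: ranking walks positions 3-1-4-2; C is ranked above G even though G lies between C and the peak B on the axis — preferences dip and rise again. Not single-peaked.
Type 5 violates single-peakedness, so the profile is not single-peaked on this axis.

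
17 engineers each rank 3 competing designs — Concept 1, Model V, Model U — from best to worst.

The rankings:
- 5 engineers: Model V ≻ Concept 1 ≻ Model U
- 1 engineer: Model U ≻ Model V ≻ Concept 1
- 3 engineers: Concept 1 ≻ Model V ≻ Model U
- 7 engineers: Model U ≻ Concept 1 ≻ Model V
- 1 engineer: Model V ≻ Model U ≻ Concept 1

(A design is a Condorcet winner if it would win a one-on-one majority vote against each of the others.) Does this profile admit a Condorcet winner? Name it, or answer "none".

none

Check each pair by majority over 17 ballots:
Concept 1 vs Model V: Concept 1 wins 10–7.
Concept 1 vs Model U: Model U, 9–8.
Model V–Model U: Model V 9–8.
No design is unbeaten: Concept 1 loses to Model U; Model V loses to Concept 1; Model U loses to Model V. In particular Concept 1 → Model V → Model U → Concept 1 is a majority cycle — no Condorcet winner exists.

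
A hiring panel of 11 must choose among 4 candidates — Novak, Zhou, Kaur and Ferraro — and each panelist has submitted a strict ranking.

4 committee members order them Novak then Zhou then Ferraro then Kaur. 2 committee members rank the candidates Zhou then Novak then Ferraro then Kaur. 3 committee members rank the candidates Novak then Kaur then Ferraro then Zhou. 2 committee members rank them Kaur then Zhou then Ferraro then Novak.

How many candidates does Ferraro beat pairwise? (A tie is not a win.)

Ferraro against each rival (11 committee members):
Ferraro vs Novak: Novak, 9–2.
Ferraro vs Zhou: Zhou wins 8–3.
Ferraro vs Kaur: Ferraro, 6–5.
Ferraro beats Kaur; loses to Novak, Zhou — 1 pairwise win.

1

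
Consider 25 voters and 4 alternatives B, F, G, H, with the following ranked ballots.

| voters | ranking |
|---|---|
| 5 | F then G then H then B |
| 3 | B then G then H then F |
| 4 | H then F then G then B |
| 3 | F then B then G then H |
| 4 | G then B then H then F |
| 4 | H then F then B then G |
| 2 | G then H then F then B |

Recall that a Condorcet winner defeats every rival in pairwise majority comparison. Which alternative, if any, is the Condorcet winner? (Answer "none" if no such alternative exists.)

none

Pairwise majorities:
B vs F: 7 to 18, F.
B vs G: B preferred on 3+3+4 = 10 ballots; G wins 15–10.
B vs H: B preferred on 3+3+4 = 10 ballots; H wins 15–10.
F vs G: F preferred on 5+4+3+4 = 16 ballots; F wins 16–9.
F vs H: 8 to 17, H.
G vs H: G is ranked higher on 5+3+3+4+2 = 17 ballots, H on 8. G wins 17–8.
Each alternative drops at least one matchup (B loses to F; F loses to H; G loses to F; H loses to G); the cycle F → G → H → F rules out a Condorcet winner.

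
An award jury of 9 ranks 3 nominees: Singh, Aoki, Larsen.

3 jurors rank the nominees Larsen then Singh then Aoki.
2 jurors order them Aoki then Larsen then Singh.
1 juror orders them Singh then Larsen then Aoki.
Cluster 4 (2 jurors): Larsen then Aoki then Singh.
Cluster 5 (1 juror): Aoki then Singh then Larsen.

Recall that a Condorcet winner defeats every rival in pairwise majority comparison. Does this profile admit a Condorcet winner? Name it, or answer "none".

Larsen

Pairwise majorities:
Singh vs Aoki: 3+1 = 4 for Singh, 5 for Aoki — Aoki by 5–4.
Singh vs Larsen: Singh is ranked higher on 1+1 = 2 ballots, Larsen on 7. Larsen wins 7–2.
Aoki vs Larsen: 2+1 = 3 for Aoki, 6 for Larsen — Larsen by 6–3.
Larsen defeats every rival head-to-head and is the Condorcet winner.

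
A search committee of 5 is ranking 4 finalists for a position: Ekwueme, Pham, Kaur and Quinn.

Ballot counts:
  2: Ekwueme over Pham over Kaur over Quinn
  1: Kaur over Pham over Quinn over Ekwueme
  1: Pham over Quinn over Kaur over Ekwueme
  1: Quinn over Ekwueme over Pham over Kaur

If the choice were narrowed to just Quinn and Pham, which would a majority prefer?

Ballots ranking Quinn above Pham: 1.
Ballots ranking Pham above Quinn: 5 − 1 = 4.
Pham wins the head-to-head 4–1.

Pham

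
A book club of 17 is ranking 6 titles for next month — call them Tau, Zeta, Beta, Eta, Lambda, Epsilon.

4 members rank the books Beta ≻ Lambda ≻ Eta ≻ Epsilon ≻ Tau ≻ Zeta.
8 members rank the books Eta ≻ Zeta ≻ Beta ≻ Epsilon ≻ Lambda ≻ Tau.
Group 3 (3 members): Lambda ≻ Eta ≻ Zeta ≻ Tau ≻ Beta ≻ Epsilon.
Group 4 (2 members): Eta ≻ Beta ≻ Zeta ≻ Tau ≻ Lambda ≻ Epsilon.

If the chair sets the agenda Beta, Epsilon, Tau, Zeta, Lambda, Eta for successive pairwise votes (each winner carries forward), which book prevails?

Eta

Round 1: Beta vs Epsilon — 17–0, Beta advances.
Round 2: Beta vs Tau — 14–3, Beta advances.
Round 3: Beta vs Zeta — 6–11, Zeta advances.
Round 4: Zeta vs Lambda — 10–7, Zeta advances.
Round 5: Zeta vs Eta — 0–17, Eta advances.
Eta survives the agenda.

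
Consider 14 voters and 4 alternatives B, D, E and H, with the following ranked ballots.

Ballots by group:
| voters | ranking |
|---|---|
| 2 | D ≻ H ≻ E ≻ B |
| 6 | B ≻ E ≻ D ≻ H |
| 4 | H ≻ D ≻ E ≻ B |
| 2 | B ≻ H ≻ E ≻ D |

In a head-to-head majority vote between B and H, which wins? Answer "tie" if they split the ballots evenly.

B

Ballots ranking B above H: 6 + 2 = 8.
Ballots ranking H above B: 14 − 8 = 6.
B wins the head-to-head 8–6.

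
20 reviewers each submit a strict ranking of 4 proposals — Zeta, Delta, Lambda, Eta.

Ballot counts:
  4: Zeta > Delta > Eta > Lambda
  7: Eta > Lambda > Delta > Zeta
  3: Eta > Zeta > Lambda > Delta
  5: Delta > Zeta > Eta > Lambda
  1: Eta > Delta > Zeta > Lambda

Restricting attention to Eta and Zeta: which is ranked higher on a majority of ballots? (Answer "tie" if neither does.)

Eta

Ballots ranking Eta above Zeta: 7 + 3 + 1 = 11.
Ballots ranking Zeta above Eta: 20 − 11 = 9.
Eta wins the head-to-head 11–9.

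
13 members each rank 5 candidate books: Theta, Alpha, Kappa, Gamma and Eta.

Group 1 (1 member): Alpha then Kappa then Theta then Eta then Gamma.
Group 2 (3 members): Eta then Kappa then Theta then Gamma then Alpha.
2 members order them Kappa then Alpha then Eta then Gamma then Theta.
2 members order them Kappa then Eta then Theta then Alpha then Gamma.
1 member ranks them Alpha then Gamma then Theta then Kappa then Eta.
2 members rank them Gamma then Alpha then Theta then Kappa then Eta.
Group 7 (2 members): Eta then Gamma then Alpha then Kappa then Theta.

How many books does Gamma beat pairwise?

2

Gamma against each rival (13 members):
Gamma vs Theta: Gamma preferred on 2+1+2+2 = 7 ballots; Gamma wins 7–6.
Gamma vs Alpha: Gamma, 7–6.
Gamma vs Kappa: Gamma preferred on 1+2+2 = 5 ballots; Kappa wins 8–5.
Gamma vs Eta: Gamma is ranked higher on 1+2 = 3 ballots, Eta on 10. Eta wins 10–3.
Gamma beats Theta, Alpha; loses to Kappa, Eta — 2 pairwise wins.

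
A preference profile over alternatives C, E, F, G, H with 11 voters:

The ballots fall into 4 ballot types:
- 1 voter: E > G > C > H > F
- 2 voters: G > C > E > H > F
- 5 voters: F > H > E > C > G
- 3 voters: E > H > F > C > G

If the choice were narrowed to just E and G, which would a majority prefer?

E

Ballots ranking E above G: 1 + 5 + 3 = 9.
Ballots ranking G above E: 11 − 9 = 2.
E wins the head-to-head 9–2.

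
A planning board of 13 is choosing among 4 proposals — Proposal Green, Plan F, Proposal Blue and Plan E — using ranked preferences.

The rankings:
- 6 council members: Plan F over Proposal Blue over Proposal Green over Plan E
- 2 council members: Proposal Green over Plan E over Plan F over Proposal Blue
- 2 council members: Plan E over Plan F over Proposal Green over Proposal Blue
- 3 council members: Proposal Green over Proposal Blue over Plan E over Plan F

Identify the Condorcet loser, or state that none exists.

Pairwise majorities:
Proposal Green vs Plan F: 5 to 8, Plan F.
Proposal Green–Proposal Blue: Proposal Green 7–6.
Proposal Green vs Plan E: Proposal Green, 11–2.
Plan F vs Proposal Blue: Plan F preferred on 6+2+2 = 10 ballots; Plan F wins 10–3.
Plan F vs Plan E: 6 to 7, Plan E.
Proposal Blue vs Plan E: Proposal Blue, 9–4.
No option is winless: Proposal Green beats Proposal Blue; Plan F beats Proposal Green; Proposal Blue beats Plan E; Plan E beats Plan F. There is no Condorcet loser.

none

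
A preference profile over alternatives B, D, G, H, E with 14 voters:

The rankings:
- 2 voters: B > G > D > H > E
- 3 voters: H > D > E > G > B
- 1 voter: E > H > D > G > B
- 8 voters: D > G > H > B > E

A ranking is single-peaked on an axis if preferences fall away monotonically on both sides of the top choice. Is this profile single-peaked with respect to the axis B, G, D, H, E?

Axis positions: B=1, G=2, D=3, H=4, E=5.
Group 1 (peak B at position 1): ranking walks positions 1-2-3-4-5, expanding outward from the peak — single-peaked.
Group 2 (peak H at position 4): ranking walks positions 4-3-5-2-1, expanding outward from the peak — single-peaked.
Group 3 (peak E at position 5): ranking walks positions 5-4-3-2-1, expanding outward from the peak — single-peaked.
Group 4 (peak D at position 3): ranking walks positions 3-2-4-1-5, expanding outward from the peak — single-peaked.
Every ranking is single-peaked on this axis.

yes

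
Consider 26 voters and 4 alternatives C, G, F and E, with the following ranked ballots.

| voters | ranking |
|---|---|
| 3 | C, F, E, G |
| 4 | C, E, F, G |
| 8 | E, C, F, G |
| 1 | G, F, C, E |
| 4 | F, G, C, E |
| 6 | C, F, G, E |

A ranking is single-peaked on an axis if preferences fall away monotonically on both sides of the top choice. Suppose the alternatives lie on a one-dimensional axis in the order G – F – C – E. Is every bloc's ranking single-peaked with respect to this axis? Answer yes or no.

yes

Axis positions: G=1, F=2, C=3, E=4.
Bloc 1 (peak C at position 3): ranking walks positions 3-2-4-1, expanding outward from the peak — single-peaked.
Bloc 2 (peak C at position 3): ranking walks positions 3-4-2-1, expanding outward from the peak — single-peaked.
Bloc 3 (peak E at position 4): ranking walks positions 4-3-2-1, expanding outward from the peak — single-peaked.
Bloc 4 (peak G at position 1): ranking walks positions 1-2-3-4, expanding outward from the peak — single-peaked.
Bloc 5 (peak F at position 2): ranking walks positions 2-1-3-4, expanding outward from the peak — single-peaked.
Bloc 6 (peak C at position 3): ranking walks positions 3-2-1-4, expanding outward from the peak — single-peaked.
Every ranking is single-peaked on this axis.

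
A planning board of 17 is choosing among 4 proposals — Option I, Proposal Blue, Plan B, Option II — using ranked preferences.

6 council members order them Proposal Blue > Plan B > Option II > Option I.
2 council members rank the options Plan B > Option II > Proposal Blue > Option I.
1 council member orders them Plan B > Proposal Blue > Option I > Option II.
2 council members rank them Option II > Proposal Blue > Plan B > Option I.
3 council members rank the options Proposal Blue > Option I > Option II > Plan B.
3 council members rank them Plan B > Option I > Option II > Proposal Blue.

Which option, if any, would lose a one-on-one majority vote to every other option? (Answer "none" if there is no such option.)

Option I

Pairwise majorities:
Option I–Proposal Blue: Proposal Blue 14–3.
Option I vs Plan B: 3 for Option I, 14 for Plan B — Plan B by 14–3.
Option I–Option II: Option II 10–7.
Proposal Blue vs Plan B: 6+2+3 = 11 for Proposal Blue, 6 for Plan B — Proposal Blue by 11–6.
Proposal Blue–Option II: Proposal Blue 10–7.
Plan B vs Option II: 12 to 5, Plan B.
Option I is beaten in every head-to-head and is the Condorcet loser.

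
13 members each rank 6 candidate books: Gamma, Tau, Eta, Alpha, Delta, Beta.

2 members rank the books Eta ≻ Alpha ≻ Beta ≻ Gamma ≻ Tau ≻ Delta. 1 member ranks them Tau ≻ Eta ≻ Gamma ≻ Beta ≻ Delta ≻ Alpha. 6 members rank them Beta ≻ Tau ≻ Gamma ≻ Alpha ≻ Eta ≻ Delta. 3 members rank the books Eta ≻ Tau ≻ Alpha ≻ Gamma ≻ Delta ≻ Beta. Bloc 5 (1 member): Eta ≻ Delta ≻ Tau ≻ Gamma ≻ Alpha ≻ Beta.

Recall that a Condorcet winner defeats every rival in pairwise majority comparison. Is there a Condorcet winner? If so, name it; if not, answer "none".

none

Pairwise majorities:
Gamma vs Tau: Gamma preferred on 2 ballots; Tau wins 11–2.
Gamma vs Eta: 6 to 7, Eta.
Gamma vs Alpha: Gamma, 8–5.
Gamma vs Delta: Gamma, 12–1.
Gamma vs Beta: Beta, 8–5.
Tau vs Eta: 7 to 6, Tau.
Tau vs Alpha: Tau, 11–2.
Tau vs Delta: Tau preferred on 2+1+6+3 = 12 ballots; Tau wins 12–1.
Tau vs Beta: Beta, 8–5.
Eta vs Alpha: Eta is ranked higher on 2+1+3+1 = 7 ballots, Alpha on 6. Eta wins 7–6.
Eta vs Delta: 13 to 0, Eta.
Eta vs Beta: 7 to 6, Eta.
Alpha vs Delta: Alpha wins 11–2.
Alpha vs Beta: 2+3+1 = 6 for Alpha, 7 for Beta — Beta by 7–6.
Delta vs Beta: Beta wins 9–4.
Every book loses at least once (Gamma loses to Tau; Tau loses to Beta; Eta loses to Tau; Alpha loses to Gamma; Delta loses to Gamma; Beta loses to Eta). The majority relation contains the cycle Tau → Eta → Beta → Tau, so there is no Condorcet winner.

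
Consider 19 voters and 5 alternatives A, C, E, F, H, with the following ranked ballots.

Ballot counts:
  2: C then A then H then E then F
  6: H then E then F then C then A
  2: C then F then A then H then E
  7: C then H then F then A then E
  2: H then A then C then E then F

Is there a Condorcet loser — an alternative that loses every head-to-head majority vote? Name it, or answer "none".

Head-to-head results (19 voters):
A vs C: C wins 17–2.
A vs E: A preferred on 2+2+7+2 = 13 ballots; A wins 13–6.
A vs F: A preferred on 2+2 = 4 ballots; F wins 15–4.
A vs H: H wins 15–4.
C vs E: C preferred on 2+2+7+2 = 13 ballots; C wins 13–6.
C vs F: 2+2+7+2 = 13 for C, 6 for F — C by 13–6.
C vs H: C preferred on 2+2+7 = 11 ballots; C wins 11–8.
E vs F: 10 to 9, E.
E vs H: 0 to 19, H.
F vs H: H, 17–2.
Every alternative wins at least one matchup (A beats E; C beats A; E beats F; F beats A; H beats A), so there is no Condorcet loser.

none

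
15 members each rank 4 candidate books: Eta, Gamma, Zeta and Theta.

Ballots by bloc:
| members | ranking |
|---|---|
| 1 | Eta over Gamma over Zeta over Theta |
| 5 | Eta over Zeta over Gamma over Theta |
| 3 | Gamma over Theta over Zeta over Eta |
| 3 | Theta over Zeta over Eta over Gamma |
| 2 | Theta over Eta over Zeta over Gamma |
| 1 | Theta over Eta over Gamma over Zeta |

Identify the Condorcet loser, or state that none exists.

Head-to-head results (15 members):
Eta–Gamma: Eta 12–3.
Eta vs Zeta: Eta wins 9–6.
Eta vs Theta: Eta is ranked higher on 1+5 = 6 ballots, Theta on 9. Theta wins 9–6.
Gamma vs Zeta: Gamma is ranked higher on 1+3+1 = 5 ballots, Zeta on 10. Zeta wins 10–5.
Gamma vs Theta: Gamma wins 9–6.
Zeta–Theta: Theta 9–6.
Each book has at least one pairwise win (Eta beats Gamma; Gamma beats Theta; Zeta beats Gamma; Theta beats Eta) — no Condorcet loser.

none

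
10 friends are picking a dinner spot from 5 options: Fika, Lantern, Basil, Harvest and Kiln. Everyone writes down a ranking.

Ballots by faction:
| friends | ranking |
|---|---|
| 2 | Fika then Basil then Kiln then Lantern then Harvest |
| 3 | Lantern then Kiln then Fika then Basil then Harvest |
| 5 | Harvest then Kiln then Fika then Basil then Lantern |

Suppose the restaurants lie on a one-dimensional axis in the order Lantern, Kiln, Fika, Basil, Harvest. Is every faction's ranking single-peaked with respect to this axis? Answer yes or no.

Axis positions: Lantern=1, Kiln=2, Fika=3, Basil=4, Harvest=5.
Faction 1 (peak Fika at position 3): ranking walks positions 3-4-2-1-5, expanding outward from the peak — single-peaked.
Faction 2 (peak Lantern at position 1): ranking walks positions 1-2-3-4-5, expanding outward from the peak — single-peaked.
Faction 3: ranking walks positions 5-2-3-4-1; Kiln is ranked above Basil even though Basil lies between Kiln and the peak Harvest on the axis — preferences dip and rise again. Not single-peaked.
Faction 3 violates single-peakedness, so the profile is not single-peaked on this axis.

no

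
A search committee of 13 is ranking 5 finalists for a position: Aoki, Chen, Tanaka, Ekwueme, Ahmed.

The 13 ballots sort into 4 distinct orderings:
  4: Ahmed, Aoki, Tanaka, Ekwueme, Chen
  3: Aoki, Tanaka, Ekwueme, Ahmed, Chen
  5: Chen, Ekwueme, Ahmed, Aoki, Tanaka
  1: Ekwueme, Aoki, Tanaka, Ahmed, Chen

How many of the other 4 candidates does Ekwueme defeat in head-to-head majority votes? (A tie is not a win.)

2

Ekwueme against each rival (13 committee members):
Ekwueme vs Aoki: Ekwueme is ranked higher on 5+1 = 6 ballots, Aoki on 7. Aoki wins 7–6.
Ekwueme vs Chen: Ekwueme preferred on 4+3+1 = 8 ballots; Ekwueme wins 8–5.
Ekwueme–Tanaka: Tanaka 7–6.
Ekwueme vs Ahmed: 9 to 4, Ekwueme.
Ekwueme beats Chen, Ahmed; loses to Aoki, Tanaka — 2 pairwise wins.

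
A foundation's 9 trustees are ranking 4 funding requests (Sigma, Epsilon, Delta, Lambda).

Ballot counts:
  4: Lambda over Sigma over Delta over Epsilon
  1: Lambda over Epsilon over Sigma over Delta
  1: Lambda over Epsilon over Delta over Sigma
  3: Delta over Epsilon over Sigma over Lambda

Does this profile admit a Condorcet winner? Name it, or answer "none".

Pairwise majorities:
Sigma vs Epsilon: Epsilon wins 5–4.
Sigma vs Delta: Sigma wins 5–4.
Sigma–Lambda: Lambda 6–3.
Epsilon vs Delta: Delta wins 7–2.
Epsilon–Lambda: Lambda 6–3.
Delta–Lambda: Lambda 6–3.
Only Lambda has no losses; Lambda is the Condorcet winner.

Lambda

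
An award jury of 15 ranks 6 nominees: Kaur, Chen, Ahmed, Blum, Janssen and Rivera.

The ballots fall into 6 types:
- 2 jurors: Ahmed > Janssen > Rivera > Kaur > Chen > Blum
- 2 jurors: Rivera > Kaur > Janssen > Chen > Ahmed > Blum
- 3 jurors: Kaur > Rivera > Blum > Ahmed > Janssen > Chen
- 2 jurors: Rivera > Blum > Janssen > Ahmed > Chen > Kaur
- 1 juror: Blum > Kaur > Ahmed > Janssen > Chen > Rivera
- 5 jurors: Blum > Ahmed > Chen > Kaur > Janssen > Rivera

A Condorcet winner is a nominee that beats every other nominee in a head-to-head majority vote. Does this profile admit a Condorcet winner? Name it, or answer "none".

none

Check each pair by majority over 15 ballots:
Kaur–Chen: Kaur 8–7.
Kaur–Ahmed: Ahmed 9–6.
Kaur vs Blum: Blum wins 8–7.
Kaur vs Janssen: Kaur wins 11–4.
Kaur vs Rivera: Kaur, 9–6.
Chen vs Ahmed: Ahmed, 13–2.
Chen vs Blum: Blum, 11–4.
Chen vs Janssen: Janssen, 10–5.
Chen vs Rivera: Rivera, 9–6.
Ahmed vs Blum: Blum, 11–4.
Ahmed–Janssen: Ahmed 11–4.
Ahmed–Rivera: Ahmed 8–7.
Blum vs Janssen: Blum, 11–4.
Blum vs Rivera: Rivera, 9–6.
Janssen vs Rivera: Janssen wins 8–7.
Every nominee loses at least once (Kaur loses to Ahmed; Chen loses to Kaur; Ahmed loses to Blum; Blum loses to Rivera; Janssen loses to Kaur; Rivera loses to Kaur). The majority relation contains the cycle Kaur → Rivera → Blum → Kaur, so there is no Condorcet winner.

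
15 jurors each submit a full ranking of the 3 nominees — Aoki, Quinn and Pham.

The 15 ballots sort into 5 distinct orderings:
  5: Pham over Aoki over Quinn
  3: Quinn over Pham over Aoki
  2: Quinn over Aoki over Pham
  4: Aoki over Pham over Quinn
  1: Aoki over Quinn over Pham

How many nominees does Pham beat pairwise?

Pham against each rival (15 jurors):
Pham vs Aoki: Pham wins 8–7.
Pham vs Quinn: Pham, 9–6.
Pham beats Aoki, Quinn — 2 pairwise wins.

2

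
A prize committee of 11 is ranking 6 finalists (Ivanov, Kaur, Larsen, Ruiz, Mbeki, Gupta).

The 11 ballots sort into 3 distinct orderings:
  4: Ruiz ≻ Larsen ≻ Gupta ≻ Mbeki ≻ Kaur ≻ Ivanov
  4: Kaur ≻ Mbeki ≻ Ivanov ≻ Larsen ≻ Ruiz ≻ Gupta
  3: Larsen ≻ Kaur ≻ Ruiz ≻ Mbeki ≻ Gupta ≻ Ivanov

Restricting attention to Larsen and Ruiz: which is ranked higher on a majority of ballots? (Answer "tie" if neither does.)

Ballots ranking Larsen above Ruiz: 4 + 3 = 7.
Ballots ranking Ruiz above Larsen: 11 − 7 = 4.
Larsen wins the head-to-head 7–4.

Larsen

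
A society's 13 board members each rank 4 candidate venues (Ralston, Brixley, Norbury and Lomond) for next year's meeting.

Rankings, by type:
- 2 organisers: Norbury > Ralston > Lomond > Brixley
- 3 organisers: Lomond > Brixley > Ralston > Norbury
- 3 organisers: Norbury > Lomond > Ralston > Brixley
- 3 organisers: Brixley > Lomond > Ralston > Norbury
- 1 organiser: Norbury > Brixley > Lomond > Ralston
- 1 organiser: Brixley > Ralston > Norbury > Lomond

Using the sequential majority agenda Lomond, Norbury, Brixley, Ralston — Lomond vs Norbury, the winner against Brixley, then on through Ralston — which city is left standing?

Round 1: Lomond vs Norbury — 6–7, Norbury advances.
Round 2: Norbury vs Brixley — 6–7, Brixley advances.
Round 3: Brixley vs Ralston — 8–5, Brixley advances.
Brixley survives the agenda.

Brixley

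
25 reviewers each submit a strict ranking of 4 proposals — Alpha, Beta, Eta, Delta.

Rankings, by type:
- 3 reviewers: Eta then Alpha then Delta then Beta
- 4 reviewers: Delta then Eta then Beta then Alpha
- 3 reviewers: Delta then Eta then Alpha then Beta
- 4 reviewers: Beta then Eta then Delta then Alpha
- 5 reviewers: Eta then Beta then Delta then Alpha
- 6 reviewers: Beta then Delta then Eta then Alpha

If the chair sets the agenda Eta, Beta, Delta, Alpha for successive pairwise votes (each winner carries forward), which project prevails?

Delta

Round 1: Eta vs Beta — 15–10, Eta advances.
Round 2: Eta vs Delta — 12–13, Delta advances.
Round 3: Delta vs Alpha — 22–3, Delta advances.
The agenda winner is Delta.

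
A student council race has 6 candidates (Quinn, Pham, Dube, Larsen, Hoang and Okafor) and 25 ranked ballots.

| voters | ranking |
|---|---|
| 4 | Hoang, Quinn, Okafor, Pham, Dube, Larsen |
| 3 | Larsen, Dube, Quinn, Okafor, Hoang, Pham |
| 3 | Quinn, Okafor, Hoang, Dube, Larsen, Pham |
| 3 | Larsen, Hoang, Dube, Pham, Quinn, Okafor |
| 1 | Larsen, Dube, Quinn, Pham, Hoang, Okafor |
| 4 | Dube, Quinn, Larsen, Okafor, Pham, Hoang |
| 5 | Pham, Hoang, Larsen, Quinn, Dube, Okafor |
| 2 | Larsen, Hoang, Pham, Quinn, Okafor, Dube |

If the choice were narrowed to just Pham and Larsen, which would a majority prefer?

Ballots ranking Pham above Larsen: 4 + 5 = 9.
Ballots ranking Larsen above Pham: 25 − 9 = 16.
Larsen wins the head-to-head 16–9.

Larsen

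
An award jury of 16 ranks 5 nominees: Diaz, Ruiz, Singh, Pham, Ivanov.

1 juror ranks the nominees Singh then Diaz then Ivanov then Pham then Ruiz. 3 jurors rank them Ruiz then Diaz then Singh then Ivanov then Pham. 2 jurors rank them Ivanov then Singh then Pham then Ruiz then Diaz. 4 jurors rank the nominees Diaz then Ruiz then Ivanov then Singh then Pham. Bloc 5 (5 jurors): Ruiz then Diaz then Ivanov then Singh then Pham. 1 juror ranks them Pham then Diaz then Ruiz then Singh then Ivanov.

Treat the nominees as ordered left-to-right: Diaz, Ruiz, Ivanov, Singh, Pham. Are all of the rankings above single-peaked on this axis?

Axis positions: Diaz=1, Ruiz=2, Ivanov=3, Singh=4, Pham=5.
Bloc 1: ranking walks positions 4-1-3-5-2; Diaz is ranked above Ivanov even though Ivanov lies between Diaz and the peak Singh on the axis — preferences dip and rise again. Not single-peaked.
Bloc 2: ranking walks positions 2-1-4-3-5; Singh is ranked above Ivanov even though Ivanov lies between Singh and the peak Ruiz on the axis — preferences dip and rise again. Not single-peaked.
Bloc 3 (peak Ivanov at position 3): ranking walks positions 3-4-5-2-1, expanding outward from the peak — single-peaked.
Bloc 4 (peak Diaz at position 1): ranking walks positions 1-2-3-4-5, expanding outward from the peak — single-peaked.
Bloc 5 (peak Ruiz at position 2): ranking walks positions 2-1-3-4-5, expanding outward from the peak — single-peaked.
Bloc 6: ranking walks positions 5-1-2-4-3; Diaz is ranked above Singh even though Singh lies between Diaz and the peak Pham on the axis — preferences dip and rise again. Not single-peaked.
Bloc 1 violates single-peakedness, so the profile is not single-peaked on this axis.

no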